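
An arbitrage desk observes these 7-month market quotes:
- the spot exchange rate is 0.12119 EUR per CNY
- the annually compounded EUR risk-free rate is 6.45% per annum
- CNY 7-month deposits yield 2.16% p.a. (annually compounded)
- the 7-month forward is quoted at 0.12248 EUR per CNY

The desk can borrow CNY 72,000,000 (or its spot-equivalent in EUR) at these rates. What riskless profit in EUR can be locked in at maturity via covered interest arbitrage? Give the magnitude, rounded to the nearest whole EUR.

T = 7/12 years.
Invest the CNY and cover forward: 72,000,000 × 1.012543871 × 0.12248 = EUR 8,929,178.88.
Convert at spot and invest in EUR: 72,000,000 × 0.12119 × 1.037134239 = EUR 9,049,701.49.
The quoted forward undervalues CNY, so borrow CNY, convert to EUR at spot, deposit the EUR at 6.45%, and buy CNY forward at 0.12248 to cover the loan.
Profit = 9,049,701.49 − 8,929,178.88 = EUR 120,523.

EUR 120,523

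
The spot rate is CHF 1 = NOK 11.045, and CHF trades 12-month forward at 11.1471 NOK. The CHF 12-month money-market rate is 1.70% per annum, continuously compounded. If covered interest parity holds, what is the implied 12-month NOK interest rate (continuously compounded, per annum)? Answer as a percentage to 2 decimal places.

2.62%

T = 1 year.
CIP gives F = S · g_NOK/g_CHF, so g_NOK/g_CHF = 11.1471/11.045 = 1.0092440.
CHF growth factor: e^(0.0170×1) = 1.0171453.
So the NOK growth factor = 1.0265478.
Take logs: ln 1.0265478 / 1 = 0.026202, so 2.62%.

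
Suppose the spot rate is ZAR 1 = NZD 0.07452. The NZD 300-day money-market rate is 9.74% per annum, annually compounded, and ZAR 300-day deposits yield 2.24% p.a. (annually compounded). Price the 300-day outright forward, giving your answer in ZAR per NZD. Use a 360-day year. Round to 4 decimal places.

T = 300/360 years.
Growth of 1 NZD over T: (1 + 0.0974)^(300/360) = 1.08053158.
ZAR accumulates by (1 + 0.0224)^(300/360) = 1.01863212.
So F = 0.07452 × 1.08053158 / 1.01863212 = 0.079048375 (NZD/ZAR).
Invert for ZAR per NZD: 1 / 0.079048375 = 12.6505.

12.6505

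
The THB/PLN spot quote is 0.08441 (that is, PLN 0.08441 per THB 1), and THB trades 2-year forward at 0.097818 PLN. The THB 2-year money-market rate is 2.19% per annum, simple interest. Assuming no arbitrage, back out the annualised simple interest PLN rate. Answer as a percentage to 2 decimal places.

T = 2 years.
F/S = 0.097818/0.08441 = 1.1588437 = (growth of PLN) / (growth of THB).
The THB side grows by 1 + 0.0219×2 = 1.043800.
That pins the PLN growth at 1.2096011.
(1.2096011 − 1)/T = 0.104801, i.e. 10.48%.

10.48%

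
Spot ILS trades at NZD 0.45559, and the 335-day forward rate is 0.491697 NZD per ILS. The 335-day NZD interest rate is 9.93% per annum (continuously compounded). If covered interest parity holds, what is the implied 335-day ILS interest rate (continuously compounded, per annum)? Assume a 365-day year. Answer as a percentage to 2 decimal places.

T = 335/365 years.
By CIP, F/S equals the NZD-to-ILS growth ratio: 0.491697/0.45559 = 1.0792533.
The NZD side grows by e^(0.0993×335/365) = 1.0954206.
Hence g_ILS = 1.0149801.
r = ln(1.0149801)/(335/365) = 0.016201 → 1.62%.

1.62%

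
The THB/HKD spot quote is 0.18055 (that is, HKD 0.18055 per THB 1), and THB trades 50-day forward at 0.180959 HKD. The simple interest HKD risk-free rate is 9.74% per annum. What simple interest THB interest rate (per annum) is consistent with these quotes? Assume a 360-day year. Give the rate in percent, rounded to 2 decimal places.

8.09%

T = 50/360 years.
CIP gives F = S · g_HKD/g_THB, so g_HKD/g_THB = 0.180959/0.18055 = 1.0022653.
HKD growth factor: 1 + 0.0974×50/360 = 1.0135278.
That pins the THB growth at 1.011237.
r = (1.011237 − 1)/(50/360) = 0.080906 → 8.09%.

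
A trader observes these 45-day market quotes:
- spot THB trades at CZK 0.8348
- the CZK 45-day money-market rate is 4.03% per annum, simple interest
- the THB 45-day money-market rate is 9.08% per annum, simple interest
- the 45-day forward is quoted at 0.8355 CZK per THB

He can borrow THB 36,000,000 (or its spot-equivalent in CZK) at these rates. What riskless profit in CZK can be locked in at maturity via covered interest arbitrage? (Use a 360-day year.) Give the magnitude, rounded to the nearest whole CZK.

CZK 215,194

T = 45/360 years.
Invest the THB and cover forward: 36,000,000 × 1.011350 × 0.8355 = CZK 30,419,385.30.
Convert at spot and invest in CZK: 36,000,000 × 0.8348 × 1.0050375 = CZK 30,204,190.98.
The quoted forward overvalues THB, so borrow CZK, buy THB at spot, deposit the THB at 9.08%, and sell the proceeds forward at 0.8355.
Profit = 30,419,385.30 − 30,204,190.98 = CZK 215,194.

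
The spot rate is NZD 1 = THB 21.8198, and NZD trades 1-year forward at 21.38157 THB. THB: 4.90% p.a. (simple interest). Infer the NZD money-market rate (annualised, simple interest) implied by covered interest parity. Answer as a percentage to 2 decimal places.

T = 1 year.
F/S = 21.38157/21.8198 = 0.9799159 = (growth of THB) / (growth of NZD).
The THB side grows by 1 + 0.0490×1 = 1.049000.
So the NZD growth factor = 1.070500.
r = (1.070500 − 1)/1 = 0.070500 → 7.05%.

7.05%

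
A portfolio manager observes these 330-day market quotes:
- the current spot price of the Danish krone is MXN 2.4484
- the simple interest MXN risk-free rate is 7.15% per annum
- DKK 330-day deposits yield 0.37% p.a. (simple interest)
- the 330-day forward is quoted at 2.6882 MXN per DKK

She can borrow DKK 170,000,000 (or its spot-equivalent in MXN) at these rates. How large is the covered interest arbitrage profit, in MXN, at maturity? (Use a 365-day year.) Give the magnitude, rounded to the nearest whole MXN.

T = 330/365 years.
Route A — deposit DKK, sell forward: 170,000,000 × 1.00334520548 × 2.6882 = MXN 458,522,738.83.
Route B — convert at spot, deposit MXN: 170,000,000 × 2.4484 × 1.06464383562 = MXN 443,134,574.41.
The quoted forward overvalues DKK, so borrow MXN, buy DKK at spot, deposit the DKK at 0.37%, and sell the proceeds forward at 2.6882.
Arbitrage profit = |458,522,738.83 − 443,134,574.41| = MXN 15,388,164.

MXN 15,388,164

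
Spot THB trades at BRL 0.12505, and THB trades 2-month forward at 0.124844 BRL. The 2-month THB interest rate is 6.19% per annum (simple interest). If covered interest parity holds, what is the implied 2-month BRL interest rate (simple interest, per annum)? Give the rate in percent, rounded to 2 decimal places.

5.19%

T = 2/12 years.
F/S = 0.124844/0.12505 = 0.9983527 = (growth of BRL) / (growth of THB).
The THB side grows by 1 + 0.0619×2/12 = 1.0103167.
That pins the BRL growth at 1.0086524.
(1.0086524 − 1)/T = 0.051914, i.e. 5.19%.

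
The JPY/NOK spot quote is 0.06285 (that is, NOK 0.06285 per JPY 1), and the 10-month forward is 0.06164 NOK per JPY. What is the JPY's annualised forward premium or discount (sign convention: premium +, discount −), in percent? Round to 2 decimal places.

-2.31%

T = 10/12 years.
Period premium: (0.06164 − 0.06285)/0.06285 = -0.0192522.
×(1/T) gives -2.31% p.a.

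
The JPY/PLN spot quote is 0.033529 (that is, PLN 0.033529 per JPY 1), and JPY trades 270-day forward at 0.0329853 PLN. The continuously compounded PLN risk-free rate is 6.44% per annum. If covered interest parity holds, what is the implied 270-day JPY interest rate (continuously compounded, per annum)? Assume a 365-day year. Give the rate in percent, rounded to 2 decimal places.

8.65%

T = 270/365 years.
By CIP, F/S equals the PLN-to-JPY growth ratio: 0.0329853/0.033529 = 0.9837842.
The PLN side grows by e^(0.0644×270/365) = 1.0487913.
So the JPY growth factor = 1.0660786.
r = ln(1.0660786)/(270/365) = 0.086501 → 8.65%.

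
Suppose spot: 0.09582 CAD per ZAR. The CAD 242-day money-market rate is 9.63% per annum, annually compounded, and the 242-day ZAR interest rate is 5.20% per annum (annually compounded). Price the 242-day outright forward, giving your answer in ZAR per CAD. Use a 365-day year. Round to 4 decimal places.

10.1547

T = 242/365 years.
CAD growth factor: (1 + 0.0963)^(242/365) = 1.06285434.
ZAR accumulates by (1 + 0.0520)^(242/365) = 1.03418143.
So F = 0.09582 × 1.06285434 / 1.03418143 = 0.098476631 (CAD/ZAR).
Quoted the other way: 1/0.098476631 = 10.1547 ZAR per CAD.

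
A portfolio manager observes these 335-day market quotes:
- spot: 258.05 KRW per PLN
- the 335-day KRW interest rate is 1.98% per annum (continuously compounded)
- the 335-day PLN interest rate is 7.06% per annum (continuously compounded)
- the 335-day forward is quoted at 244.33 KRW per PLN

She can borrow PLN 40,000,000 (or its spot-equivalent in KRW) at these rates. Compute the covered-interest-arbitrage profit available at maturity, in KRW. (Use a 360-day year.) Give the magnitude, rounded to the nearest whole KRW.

T = 335/360 years.
Keep in PLN, deliver into the forward: 40,000,000·1.067903330814·244.33 = KRW 10,436,832,832.71.
Swap to KRW now, deposit: 40,000,000·258.05·1.018595787621 = KRW 10,513,945,719.82.
The quoted forward undervalues PLN, so borrow PLN, convert to KRW at spot, deposit the KRW at 1.98%, and buy PLN forward at 244.33 to cover the loan.
Profit = 10,513,945,719.82 − 10,436,832,832.71 = KRW 77,112,887.

KRW 77,112,887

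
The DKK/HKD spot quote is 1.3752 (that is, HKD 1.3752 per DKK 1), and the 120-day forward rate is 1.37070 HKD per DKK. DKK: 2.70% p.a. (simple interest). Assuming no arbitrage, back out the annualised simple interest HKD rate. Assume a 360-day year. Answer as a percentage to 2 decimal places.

1.71%

T = 120/360 years.
By CIP, F/S equals the HKD-to-DKK growth ratio: 1.3707/1.3752 = 0.9967277.
The DKK side grows by 1 + 0.0270×120/360 = 1.009000.
Hence g_HKD = 1.0056982.
(1.0056982 − 1)/T = 0.017095, i.e. 1.71%.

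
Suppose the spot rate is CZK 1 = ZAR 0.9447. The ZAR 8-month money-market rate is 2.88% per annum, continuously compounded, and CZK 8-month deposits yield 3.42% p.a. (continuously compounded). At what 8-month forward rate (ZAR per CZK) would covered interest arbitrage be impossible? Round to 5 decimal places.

0.94131

T = 8/12 years.
Growth of 1 ZAR over T: e^(0.0288×8/12) = 1.0193855.
Growth of 1 CZK over T: e^(0.0342×8/12) = 1.0230619.
Forward (ZAR per CZK) = 0.9447 × 1.0193855 / 1.0230619 = 0.9413052.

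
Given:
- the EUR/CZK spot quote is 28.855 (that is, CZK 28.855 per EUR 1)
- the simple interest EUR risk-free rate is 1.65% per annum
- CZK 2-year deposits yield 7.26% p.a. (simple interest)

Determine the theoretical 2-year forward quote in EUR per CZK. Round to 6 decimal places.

0.031261

T = 2 years.
CZK accumulates by 1 + 0.0726×2 = 1.145200.
Growth of 1 EUR over T: 1 + 0.0165×2 = 1.033000.
Forward (CZK per EUR) = 28.855 × 1.145200 / 1.033000 = 31.98911.
Quoted the other way: 1/31.98911 = 0.031261 EUR per CZK.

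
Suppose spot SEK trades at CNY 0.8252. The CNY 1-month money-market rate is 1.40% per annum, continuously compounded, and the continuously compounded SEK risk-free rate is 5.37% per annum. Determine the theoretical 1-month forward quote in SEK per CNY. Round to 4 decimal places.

T = 1/12 years.
CNY accumulates by e^(0.0140×1/12) = 1.0011673.
SEK growth factor: e^(0.0537×1/12) = 1.004485.
CIP: F = S · (grow CNY)/(grow SEK) = 0.8252 × 1.0011673/1.004485 = 0.8224745 CNY per SEK.
Invert for SEK per CNY: 1 / 0.8224745 = 1.2158.

1.2158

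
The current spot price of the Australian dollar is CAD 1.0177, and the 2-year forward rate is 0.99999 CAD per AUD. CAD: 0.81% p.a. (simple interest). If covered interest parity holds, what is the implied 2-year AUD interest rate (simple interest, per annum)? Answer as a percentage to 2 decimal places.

1.71%

T = 2 years.
CIP gives F = S · g_CAD/g_AUD, so g_CAD/g_AUD = 0.99999/1.0177 = 0.9825980.
The CAD side grows by 1 + 0.0081×2 = 1.016200.
That pins the AUD growth at 1.0341971.
(1.0341971 − 1)/T = 0.017099, i.e. 1.71%.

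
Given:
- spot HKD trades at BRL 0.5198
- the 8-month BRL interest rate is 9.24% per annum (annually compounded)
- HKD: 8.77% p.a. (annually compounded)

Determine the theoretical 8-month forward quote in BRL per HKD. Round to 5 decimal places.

0.52130

T = 8/12 years.
BRL accumulates by (1 + 0.0924)^(8/12) = 1.0606883.
HKD accumulates by (1 + 0.0877)^(8/12) = 1.0576438.
CIP: F = S · (grow BRL)/(grow HKD) = 0.5198 × 1.0606883/1.0576438 = 0.5212963 BRL per HKD.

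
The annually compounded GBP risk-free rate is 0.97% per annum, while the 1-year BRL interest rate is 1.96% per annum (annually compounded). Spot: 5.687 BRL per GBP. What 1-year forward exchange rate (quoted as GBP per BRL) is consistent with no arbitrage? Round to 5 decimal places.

0.17413

T = 1 year.
BRL growth factor: (1 + 0.0196)^1 = 1.019600.
GBP accumulates by (1 + 0.0097)^1 = 1.009700.
CIP: F = S · (grow BRL)/(grow GBP) = 5.687 × 1.019600/1.009700 = 5.742760 BRL per GBP.
Quoted the other way: 1/5.742760 = 0.17413 GBP per BRL.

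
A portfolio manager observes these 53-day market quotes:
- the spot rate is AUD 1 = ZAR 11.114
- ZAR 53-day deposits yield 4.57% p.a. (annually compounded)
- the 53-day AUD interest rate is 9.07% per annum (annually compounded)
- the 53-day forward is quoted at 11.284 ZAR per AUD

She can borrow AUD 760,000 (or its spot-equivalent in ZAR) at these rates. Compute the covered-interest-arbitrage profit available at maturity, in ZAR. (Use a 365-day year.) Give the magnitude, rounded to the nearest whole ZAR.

T = 53/365 years.
Route A — deposit AUD, sell forward: 760,000 × 1.012686494 × 11.284 = ZAR 8,684,637.34.
Route B — convert at spot, deposit ZAR: 760,000 × 11.114 × 1.006509825 = ZAR 8,501,626.15.
The quoted forward overvalues AUD, so borrow ZAR, buy AUD at spot, deposit the AUD at 9.07%, and sell the proceeds forward at 11.284.
The gap between the two covered legs is ZAR 183,011.

ZAR 183,011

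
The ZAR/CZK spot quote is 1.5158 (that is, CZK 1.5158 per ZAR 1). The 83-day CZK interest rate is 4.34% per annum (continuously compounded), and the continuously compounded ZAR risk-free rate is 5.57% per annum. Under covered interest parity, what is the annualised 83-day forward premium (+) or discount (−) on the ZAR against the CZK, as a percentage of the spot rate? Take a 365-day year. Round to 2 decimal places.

T = 83/365 years.
CIP forward (CZK per ZAR) = 1.5158 × 1.0099179/1.0127466 = 1.5115662.
(F − S)/S ÷ T = (1.5115662 − 1.5158)/1.5158/(83/365) = -0.012283 → -1.23%.

-1.23%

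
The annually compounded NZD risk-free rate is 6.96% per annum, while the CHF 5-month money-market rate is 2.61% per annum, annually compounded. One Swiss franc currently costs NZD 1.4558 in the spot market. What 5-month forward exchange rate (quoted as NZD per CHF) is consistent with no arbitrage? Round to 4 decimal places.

T = 5/12 years.
Growth of 1 NZD over T: (1 + 0.0696)^(5/12) = 1.028432.
CHF accumulates by (1 + 0.0261)^(5/12) = 1.0107933.
So F = 1.4558 × 1.028432 / 1.0107933 = 1.481204 (NZD/CHF).

1.4812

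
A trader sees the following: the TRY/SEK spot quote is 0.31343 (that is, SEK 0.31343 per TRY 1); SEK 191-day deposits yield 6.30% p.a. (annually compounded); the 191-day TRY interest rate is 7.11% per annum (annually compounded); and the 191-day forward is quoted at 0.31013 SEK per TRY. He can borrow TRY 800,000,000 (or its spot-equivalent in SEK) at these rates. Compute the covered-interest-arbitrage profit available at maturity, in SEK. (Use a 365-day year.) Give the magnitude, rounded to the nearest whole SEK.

T = 191/365 years.
Keep in TRY, deliver into the forward: 800,000,000·1.03659636442·0.31013 = SEK 257,183,704.40.
Swap to SEK now, deposit: 800,000,000·0.31343·1.03248685266 = SEK 258,889,883.38.
The quoted forward undervalues TRY, so borrow TRY, convert to SEK at spot, deposit the SEK at 6.30%, and buy TRY forward at 0.31013 to cover the loan.
Arbitrage profit = |257,183,704.40 − 258,889,883.38| = SEK 1,706,179.

SEK 1,706,179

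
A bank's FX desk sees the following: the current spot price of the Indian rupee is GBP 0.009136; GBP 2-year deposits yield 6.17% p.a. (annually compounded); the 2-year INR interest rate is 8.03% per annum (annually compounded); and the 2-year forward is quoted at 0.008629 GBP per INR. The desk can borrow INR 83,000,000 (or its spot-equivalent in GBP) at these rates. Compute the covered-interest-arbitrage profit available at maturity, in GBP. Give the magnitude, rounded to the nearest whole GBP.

T = 2 years.
Invest the INR and cover forward: 83,000,000 × 1.16704809 × 0.008629 = GBP 835,848.01.
Convert at spot and invest in GBP: 83,000,000 × 0.009136 × 1.12720689 = GBP 854,747.46.
The quoted forward undervalues INR, so borrow INR, convert to GBP at spot, deposit the GBP at 6.17%, and buy INR forward at 0.008629 to cover the loan.
Arbitrage profit = |835,848.01 − 854,747.46| = GBP 18,899.

GBP 18,899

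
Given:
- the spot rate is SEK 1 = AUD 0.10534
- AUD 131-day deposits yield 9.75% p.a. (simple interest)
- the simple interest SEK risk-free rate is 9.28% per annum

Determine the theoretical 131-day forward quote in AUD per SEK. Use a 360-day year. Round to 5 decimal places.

T = 131/360 years.
Growth of 1 AUD over T: 1 + 0.0975×131/360 = 1.0354792.
Growth of 1 SEK over T: 1 + 0.0928×131/360 = 1.0337689.
Forward (AUD per SEK) = 0.10534 × 1.0354792 / 1.0337689 = 0.1055143.

0.10551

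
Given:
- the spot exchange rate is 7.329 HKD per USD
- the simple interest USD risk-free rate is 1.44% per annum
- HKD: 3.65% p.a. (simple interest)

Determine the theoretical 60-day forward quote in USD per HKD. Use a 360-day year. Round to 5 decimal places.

T = 60/360 years.
Growth of 1 HKD over T: 1 + 0.0365×60/360 = 1.0060833.
USD accumulates by 1 + 0.0144×60/360 = 1.002400.
So F = 7.329 × 1.0060833 / 1.002400 = 7.355930 (HKD/USD).
Quoted the other way: 1/7.355930 = 0.13594 USD per HKD.

0.13594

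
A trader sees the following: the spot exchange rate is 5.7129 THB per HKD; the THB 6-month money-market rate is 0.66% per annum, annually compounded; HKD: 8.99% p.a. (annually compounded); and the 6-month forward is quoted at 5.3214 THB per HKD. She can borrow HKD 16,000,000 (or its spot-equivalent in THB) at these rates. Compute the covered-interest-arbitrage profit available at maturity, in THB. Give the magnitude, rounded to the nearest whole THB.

T = 6/12 years.
Invest the HKD and cover forward: 16,000,000 × 1.0439827585 × 5.3214 = THB 88,887,197.62.
Convert at spot and invest in THB: 16,000,000 × 5.7129 × 1.0032945729 = THB 91,707,545.05.
The quoted forward undervalues HKD, so borrow HKD, convert to THB at spot, deposit the THB at 0.66%, and buy HKD forward at 5.3214 to cover the loan.
Arbitrage profit = |88,887,197.62 − 91,707,545.05| = THB 2,820,347.

THB 2,820,347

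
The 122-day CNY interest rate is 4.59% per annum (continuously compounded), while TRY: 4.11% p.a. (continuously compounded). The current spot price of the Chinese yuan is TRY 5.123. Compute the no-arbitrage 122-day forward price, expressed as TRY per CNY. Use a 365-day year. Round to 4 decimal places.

5.1148

T = 122/365 years.
TRY accumulates by e^(0.0411×122/365) = 1.0138323.
CNY accumulates by e^(0.0459×122/365) = 1.0154602.
So F = 5.123 × 1.0138323 / 1.0154602 = 5.114787 (TRY/CNY).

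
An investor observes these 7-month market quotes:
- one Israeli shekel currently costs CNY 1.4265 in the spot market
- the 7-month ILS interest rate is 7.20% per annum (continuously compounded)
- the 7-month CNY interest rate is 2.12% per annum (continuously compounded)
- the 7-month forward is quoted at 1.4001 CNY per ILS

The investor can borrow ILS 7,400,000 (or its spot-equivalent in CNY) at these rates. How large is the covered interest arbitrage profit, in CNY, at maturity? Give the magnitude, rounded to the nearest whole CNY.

T = 7/12 years.
Route A — deposit ILS, sell forward: 7,400,000 × 1.0428944788 × 1.4001 = CNY 10,805,158.54.
Route B — convert at spot, deposit CNY: 7,400,000 × 1.4265 × 1.0124434501 = CNY 10,687,454.30.
The quoted forward overvalues ILS, so borrow CNY, buy ILS at spot, deposit the ILS at 7.20%, and sell the proceeds forward at 1.4001.
Profit = 10,805,158.54 − 10,687,454.30 = CNY 117,704.

CNY 117,704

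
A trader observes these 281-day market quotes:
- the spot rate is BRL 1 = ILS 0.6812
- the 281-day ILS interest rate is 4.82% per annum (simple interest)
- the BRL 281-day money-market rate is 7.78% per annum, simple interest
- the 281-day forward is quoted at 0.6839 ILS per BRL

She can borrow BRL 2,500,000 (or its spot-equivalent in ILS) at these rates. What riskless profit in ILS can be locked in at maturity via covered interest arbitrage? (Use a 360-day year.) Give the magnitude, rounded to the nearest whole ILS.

ILS 46,507

T = 281/360 years.
Route A — deposit BRL, sell forward: 2,500,000 × 1.060727222 × 0.6839 = ILS 1,813,578.37.
Route B — convert at spot, deposit ILS: 2,500,000 × 0.6812 × 1.037622778 = ILS 1,767,071.59.
The quoted forward overvalues BRL, so borrow ILS, buy BRL at spot, deposit the BRL at 7.78%, and sell the proceeds forward at 0.6839.
The gap between the two covered legs is ILS 46,507.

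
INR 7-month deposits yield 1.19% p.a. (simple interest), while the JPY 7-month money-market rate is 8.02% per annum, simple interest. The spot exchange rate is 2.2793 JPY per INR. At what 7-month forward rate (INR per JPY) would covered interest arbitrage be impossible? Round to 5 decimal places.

0.42203

T = 7/12 years.
Growth of 1 JPY over T: 1 + 0.0802×7/12 = 1.0467833.
INR accumulates by 1 + 0.0119×7/12 = 1.0069417.
CIP: F = S · (grow JPY)/(grow INR) = 2.2793 × 1.0467833/1.0069417 = 2.369485 JPY per INR.
Invert for INR per JPY: 1 / 2.369485 = 0.42203.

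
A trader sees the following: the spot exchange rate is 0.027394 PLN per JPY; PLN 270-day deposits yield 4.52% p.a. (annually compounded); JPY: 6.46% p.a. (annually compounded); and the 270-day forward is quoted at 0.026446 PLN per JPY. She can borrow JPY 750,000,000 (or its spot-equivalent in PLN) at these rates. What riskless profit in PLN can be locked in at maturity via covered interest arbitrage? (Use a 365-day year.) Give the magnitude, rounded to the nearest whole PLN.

PLN 453,928

T = 270/365 years.
Route A — deposit JPY, sell forward: 750,000,000 × 1.0473950894 × 0.026446 = PLN 20,774,557.90.
Route B — convert at spot, deposit PLN: 750,000,000 × 0.027394 × 1.0332425836 = PLN 21,228,485.50.
The quoted forward undervalues JPY, so borrow JPY, convert to PLN at spot, deposit the PLN at 4.52%, and buy JPY forward at 0.026446 to cover the loan.
Arbitrage profit = |20,774,557.90 − 21,228,485.50| = PLN 453,928.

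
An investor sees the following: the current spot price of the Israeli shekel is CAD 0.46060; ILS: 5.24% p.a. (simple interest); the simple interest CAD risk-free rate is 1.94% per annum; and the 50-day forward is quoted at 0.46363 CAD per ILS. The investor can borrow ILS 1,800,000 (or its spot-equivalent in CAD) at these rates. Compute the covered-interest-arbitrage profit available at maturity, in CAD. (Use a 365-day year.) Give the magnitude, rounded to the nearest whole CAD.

CAD 9,241

T = 50/365 years.
Keep in ILS, deliver into the forward: 1,800,000·1.00717808·0.46363 = CAD 840,524.35.
Swap to CAD now, deposit: 1,800,000·0.46060·1.00265753 = CAD 831,283.30.
The quoted forward overvalues ILS, so borrow CAD, buy ILS at spot, deposit the ILS at 5.24%, and sell the proceeds forward at 0.46363.
Arbitrage profit = |840,524.35 − 831,283.30| = CAD 9,241.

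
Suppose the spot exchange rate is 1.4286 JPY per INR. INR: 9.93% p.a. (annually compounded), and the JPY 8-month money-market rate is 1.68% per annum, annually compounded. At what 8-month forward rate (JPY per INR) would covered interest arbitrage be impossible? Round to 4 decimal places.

1.3562

T = 8/12 years.
JPY growth factor: (1 + 0.0168)^(8/12) = 1.0111689.
Growth of 1 INR over T: (1 + 0.0993)^(8/12) = 1.0651501.
So F = 1.4286 × 1.0111689 / 1.0651501 = 1.356199 (JPY/INR).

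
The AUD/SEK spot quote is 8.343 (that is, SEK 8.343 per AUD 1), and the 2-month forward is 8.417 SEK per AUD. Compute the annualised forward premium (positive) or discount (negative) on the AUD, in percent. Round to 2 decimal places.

T = 2/12 years.
Period premium: (8.417 − 8.343)/8.343 = 0.0088697.
Per annum: 0.0088697 / (2/12) = 0.053218 = 5.32%.

+5.32%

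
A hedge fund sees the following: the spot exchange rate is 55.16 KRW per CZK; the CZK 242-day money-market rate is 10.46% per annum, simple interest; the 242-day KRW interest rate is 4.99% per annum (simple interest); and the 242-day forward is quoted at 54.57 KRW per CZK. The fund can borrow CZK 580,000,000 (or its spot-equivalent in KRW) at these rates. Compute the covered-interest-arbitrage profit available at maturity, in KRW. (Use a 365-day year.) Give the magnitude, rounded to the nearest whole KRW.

KRW 794,346,065

T = 242/365 years.
Invest the CZK and cover forward: 580,000,000 × 1.069351232877 × 54.57 = KRW 33,845,608,131.30.
Convert at spot and invest in KRW: 580,000,000 × 55.16 × 1.033084383562 = KRW 33,051,262,066.42.
The quoted forward overvalues CZK, so borrow KRW, buy CZK at spot, deposit the CZK at 10.46%, and sell the proceeds forward at 54.57.
Profit = 33,845,608,131.30 − 33,051,262,066.42 = KRW 794,346,065.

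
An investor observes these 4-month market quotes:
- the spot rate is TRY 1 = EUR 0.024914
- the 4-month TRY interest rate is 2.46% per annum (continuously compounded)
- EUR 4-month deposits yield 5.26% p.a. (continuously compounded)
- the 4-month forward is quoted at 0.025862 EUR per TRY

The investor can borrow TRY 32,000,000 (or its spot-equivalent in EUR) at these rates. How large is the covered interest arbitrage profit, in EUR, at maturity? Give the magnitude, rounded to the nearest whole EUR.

T = 4/12 years.
Invest the TRY and cover forward: 32,000,000 × 1.00823371 × 0.025862 = EUR 834,398.09.
Convert at spot and invest in EUR: 32,000,000 × 0.024914 × 1.01768794 = EUR 811,349.67.
The quoted forward overvalues TRY, so borrow EUR, buy TRY at spot, deposit the TRY at 2.46%, and sell the proceeds forward at 0.025862.
Profit = 834,398.09 − 811,349.67 = EUR 23,048.

EUR 23,048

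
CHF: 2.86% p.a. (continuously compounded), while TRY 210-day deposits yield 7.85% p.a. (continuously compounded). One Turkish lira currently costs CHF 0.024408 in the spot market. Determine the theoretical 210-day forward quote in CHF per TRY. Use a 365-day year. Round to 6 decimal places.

T = 210/365 years.
CHF accumulates by e^(0.0286×210/365) = 1.0165909.
TRY growth factor: e^(0.0785×210/365) = 1.0461998.
So F = 0.024408 × 1.0165909 / 1.0461998 = 0.02371722 (CHF/TRY).

0.023717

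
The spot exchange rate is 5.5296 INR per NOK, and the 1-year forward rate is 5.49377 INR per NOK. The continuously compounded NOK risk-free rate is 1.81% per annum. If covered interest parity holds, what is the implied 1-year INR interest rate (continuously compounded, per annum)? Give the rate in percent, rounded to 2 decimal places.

1.16%

T = 1 year.
F/S = 5.49377/5.5296 = 0.9935203 = (growth of INR) / (growth of NOK).
The NOK side grows by e^(0.0181×1) = 1.0182648.
That pins the INR growth at 1.0116667.
r = ln(1.0116667)/1 = 0.011599 → 1.16%.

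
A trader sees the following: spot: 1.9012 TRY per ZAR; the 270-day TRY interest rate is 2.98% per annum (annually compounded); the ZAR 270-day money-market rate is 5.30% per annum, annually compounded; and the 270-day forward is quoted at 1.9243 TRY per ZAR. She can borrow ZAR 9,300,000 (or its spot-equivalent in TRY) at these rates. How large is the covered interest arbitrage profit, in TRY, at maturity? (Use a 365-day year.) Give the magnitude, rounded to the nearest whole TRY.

TRY 523,449

T = 270/365 years.
Keep in ZAR, deliver into the forward: 9,300,000·1.0389409154·1.9243 = TRY 18,592,876.23.
Swap to TRY now, deposit: 9,300,000·1.9012·1.0219594003 = TRY 18,069,427.67.
The quoted forward overvalues ZAR, so borrow TRY, buy ZAR at spot, deposit the ZAR at 5.30%, and sell the proceeds forward at 1.9243.
Profit = 18,592,876.23 − 18,069,427.67 = TRY 523,449.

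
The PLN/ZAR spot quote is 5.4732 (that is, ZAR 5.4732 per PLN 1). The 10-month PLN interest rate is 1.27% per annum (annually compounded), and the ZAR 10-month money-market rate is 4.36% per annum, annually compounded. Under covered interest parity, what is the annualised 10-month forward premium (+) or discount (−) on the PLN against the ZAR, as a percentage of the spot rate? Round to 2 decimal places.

+3.04%

T = 10/12 years.
F = S · g_ZAR/g_PLN = 5.4732 × 1.0362035/1.0105722 = 5.6120176.
(F − S)/S ÷ T = (5.6120176 − 5.4732)/5.4732/(10/12) = 0.030436 → 3.04%.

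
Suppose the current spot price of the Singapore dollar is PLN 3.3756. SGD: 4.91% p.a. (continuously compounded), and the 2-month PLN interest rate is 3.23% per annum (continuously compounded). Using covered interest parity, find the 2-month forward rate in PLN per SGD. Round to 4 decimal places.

3.3662

T = 2/12 years.
PLN growth factor: e^(0.0323×2/12) = 1.0053978.
SGD accumulates by e^(0.0491×2/12) = 1.0082169.
So F = 3.3756 × 1.0053978 / 1.0082169 = 3.366161 (PLN/SGD).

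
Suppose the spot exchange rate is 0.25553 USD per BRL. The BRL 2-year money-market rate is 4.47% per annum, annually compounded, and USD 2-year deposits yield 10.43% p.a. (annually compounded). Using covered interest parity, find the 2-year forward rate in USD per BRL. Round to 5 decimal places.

T = 2 years.
USD accumulates by (1 + 0.1043)^2 = 1.2194785.
BRL accumulates by (1 + 0.0447)^2 = 1.0913981.
Forward (USD per BRL) = 0.25553 × 1.2194785 / 1.0913981 = 0.2855176.

0.28552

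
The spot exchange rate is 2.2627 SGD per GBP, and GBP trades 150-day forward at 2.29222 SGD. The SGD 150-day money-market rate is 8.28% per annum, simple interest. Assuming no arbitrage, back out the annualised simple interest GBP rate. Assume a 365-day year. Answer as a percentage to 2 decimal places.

5.04%

T = 150/365 years.
F/S = 2.29222/2.2627 = 1.0130464 = (growth of SGD) / (growth of GBP).
The SGD side grows by 1 + 0.0828×150/365 = 1.0340274.
Hence g_GBP = 1.0207108.
r = (1.0207108 − 1)/(150/365) = 0.050396 → 5.04%.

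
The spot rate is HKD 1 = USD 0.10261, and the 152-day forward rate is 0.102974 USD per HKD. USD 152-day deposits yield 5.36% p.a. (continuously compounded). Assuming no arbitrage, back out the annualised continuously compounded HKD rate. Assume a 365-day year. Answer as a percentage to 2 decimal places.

T = 152/365 years.
By CIP, F/S equals the USD-to-HKD growth ratio: 0.102974/0.10261 = 1.0035474.
USD growth factor: e^(0.0536×152/365) = 1.0225721.
So the HKD growth factor = 1.0189575.
Take logs: ln 1.0189575 / (152/365) = 0.045097, so 4.51%.

4.51%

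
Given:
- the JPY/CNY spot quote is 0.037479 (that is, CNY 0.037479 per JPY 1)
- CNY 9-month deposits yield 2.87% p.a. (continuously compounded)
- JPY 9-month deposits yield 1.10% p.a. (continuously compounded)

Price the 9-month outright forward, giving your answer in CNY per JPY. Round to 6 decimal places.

0.037980

T = 9/12 years.
Growth of 1 CNY over T: e^(0.0287×9/12) = 1.0217583.
Growth of 1 JPY over T: e^(0.0110×9/12) = 1.0082841.
Forward (CNY per JPY) = 0.037479 × 1.0217583 / 1.0082841 = 0.03797985.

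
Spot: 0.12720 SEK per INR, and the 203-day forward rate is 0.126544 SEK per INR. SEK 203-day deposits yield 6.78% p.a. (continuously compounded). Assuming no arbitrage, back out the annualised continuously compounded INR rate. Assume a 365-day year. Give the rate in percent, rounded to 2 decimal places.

7.71%

T = 203/365 years.
CIP gives F = S · g_SEK/g_INR, so g_SEK/g_INR = 0.126544/0.1272 = 0.9948428.
SEK growth factor: e^(0.0678×203/365) = 1.0384279.
So the INR growth factor = 1.043811.
Take logs: ln 1.043811 / (203/365) = 0.077097, so 7.71%.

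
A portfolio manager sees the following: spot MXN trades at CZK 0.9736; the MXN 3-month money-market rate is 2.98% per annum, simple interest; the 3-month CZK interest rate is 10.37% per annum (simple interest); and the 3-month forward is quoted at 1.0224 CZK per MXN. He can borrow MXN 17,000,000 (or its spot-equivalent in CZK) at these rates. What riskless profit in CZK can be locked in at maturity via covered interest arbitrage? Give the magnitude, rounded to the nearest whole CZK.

CZK 529,997

T = 3/12 years.
Keep in MXN, deliver into the forward: 17,000,000·1.007450·1.0224 = CZK 17,510,286.96.
Swap to CZK now, deposit: 17,000,000·0.9736·1.025925 = CZK 16,980,289.86.
The quoted forward overvalues MXN, so borrow CZK, buy MXN at spot, deposit the MXN at 2.98%, and sell the proceeds forward at 1.0224.
The gap between the two covered legs is CZK 529,997.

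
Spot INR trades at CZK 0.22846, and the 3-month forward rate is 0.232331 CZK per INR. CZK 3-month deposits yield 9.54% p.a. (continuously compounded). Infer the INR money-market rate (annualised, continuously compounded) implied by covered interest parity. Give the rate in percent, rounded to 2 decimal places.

2.82%

T = 3/12 years.
CIP gives F = S · g_CZK/g_INR, so g_CZK/g_INR = 0.232331/0.22846 = 1.0169439.
The CZK side grows by e^(0.0954×3/12) = 1.0241367.
So the INR growth factor = 1.007073.
Take logs: ln 1.007073 / (3/12) = 0.028192, so 2.82%.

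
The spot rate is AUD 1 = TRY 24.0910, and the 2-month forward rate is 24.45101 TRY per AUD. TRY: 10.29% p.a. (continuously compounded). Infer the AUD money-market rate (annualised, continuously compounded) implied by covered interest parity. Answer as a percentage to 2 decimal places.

T = 2/12 years.
CIP gives F = S · g_TRY/g_AUD, so g_TRY/g_AUD = 24.45101/24.091 = 1.0149438.
The TRY side grows by e^(0.1029×2/12) = 1.0172979.
Hence g_AUD = 1.0023194.
r = ln(1.0023194)/(2/12) = 0.013900 → 1.39%.

1.39%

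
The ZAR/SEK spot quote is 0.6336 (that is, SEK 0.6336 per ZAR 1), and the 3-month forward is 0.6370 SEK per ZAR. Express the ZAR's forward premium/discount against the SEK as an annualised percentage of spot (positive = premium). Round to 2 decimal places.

+2.15%

T = 3/12 years.
ZAR trades forward at +0.53662% vs spot over the period.
Per annum: 0.0053662 / (3/12) = 0.021465 = 2.15%.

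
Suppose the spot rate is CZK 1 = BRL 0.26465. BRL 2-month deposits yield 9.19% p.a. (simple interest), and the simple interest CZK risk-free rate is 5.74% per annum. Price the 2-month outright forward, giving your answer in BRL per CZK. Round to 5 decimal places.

T = 2/12 years.
BRL growth factor: 1 + 0.0919×2/12 = 1.0153167.
Growth of 1 CZK over T: 1 + 0.0574×2/12 = 1.0095667.
So F = 0.26465 × 1.0153167 / 1.0095667 = 0.2661573 (BRL/CZK).

0.26616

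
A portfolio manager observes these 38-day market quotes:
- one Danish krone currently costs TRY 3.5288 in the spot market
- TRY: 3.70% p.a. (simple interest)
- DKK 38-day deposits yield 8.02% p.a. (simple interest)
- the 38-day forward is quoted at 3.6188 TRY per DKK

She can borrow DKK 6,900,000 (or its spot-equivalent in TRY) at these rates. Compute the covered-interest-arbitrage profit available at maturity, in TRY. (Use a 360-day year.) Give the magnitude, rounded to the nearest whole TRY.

TRY 737,287

T = 38/360 years.
Keep in DKK, deliver into the forward: 6,900,000·1.0084655556·3.6188 = TRY 25,181,102.55.
Swap to TRY now, deposit: 6,900,000·3.5288·1.0039055556 = TRY 24,443,815.28.
The quoted forward overvalues DKK, so borrow TRY, buy DKK at spot, deposit the DKK at 8.02%, and sell the proceeds forward at 3.6188.
The gap between the two covered legs is TRY 737,287.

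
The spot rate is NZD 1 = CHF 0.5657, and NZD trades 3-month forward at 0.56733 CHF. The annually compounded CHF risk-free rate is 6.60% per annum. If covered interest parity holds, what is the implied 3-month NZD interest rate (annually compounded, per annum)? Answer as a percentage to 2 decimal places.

5.38%

T = 3/12 years.
CIP gives F = S · g_CHF/g_NZD, so g_CHF/g_NZD = 0.56733/0.5657 = 1.0028814.
CHF growth factor: (1 + 0.0660)^(3/12) = 1.0161067.
Hence g_NZD = 1.0131873.
r = 1.0131873^(12/3) − 1 = 0.053802 → 5.38%.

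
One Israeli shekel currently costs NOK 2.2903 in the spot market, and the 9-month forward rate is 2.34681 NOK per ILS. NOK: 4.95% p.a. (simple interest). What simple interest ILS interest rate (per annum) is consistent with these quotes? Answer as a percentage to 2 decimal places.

1.62%

T = 9/12 years.
F/S = 2.34681/2.2903 = 1.0246736 = (growth of NOK) / (growth of ILS).
NOK growth factor: 1 + 0.0495×9/12 = 1.037125.
So the ILS growth factor = 1.0121516.
r = (1.0121516 − 1)/(9/12) = 0.016202 → 1.62%.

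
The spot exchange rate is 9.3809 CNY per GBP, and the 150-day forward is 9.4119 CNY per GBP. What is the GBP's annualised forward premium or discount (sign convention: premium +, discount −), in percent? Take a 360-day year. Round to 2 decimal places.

+0.79%

T = 150/360 years.
Period premium: (9.4119 − 9.3809)/9.3809 = 0.0033046.
Annualise by dividing by T: 0.0033046 / (150/360) = 0.007931 → 0.79%.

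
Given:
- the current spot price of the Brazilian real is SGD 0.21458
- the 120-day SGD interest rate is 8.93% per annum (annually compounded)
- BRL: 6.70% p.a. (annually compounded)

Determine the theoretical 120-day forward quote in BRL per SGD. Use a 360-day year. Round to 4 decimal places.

4.6282

T = 120/360 years.
SGD growth factor: (1 + 0.0893)^(120/360) = 1.0289221.
BRL growth factor: (1 + 0.0670)^(120/360) = 1.0218523.
Forward (SGD per BRL) = 0.21458 × 1.0289221 / 1.0218523 = 0.2160646.
Quoted the other way: 1/0.2160646 = 4.6282 BRL per SGD.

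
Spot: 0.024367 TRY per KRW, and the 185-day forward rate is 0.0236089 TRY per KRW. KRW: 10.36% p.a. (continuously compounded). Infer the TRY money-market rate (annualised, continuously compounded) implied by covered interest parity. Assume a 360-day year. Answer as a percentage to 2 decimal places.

T = 185/360 years.
CIP gives F = S · g_TRY/g_KRW, so g_TRY/g_KRW = 0.0236089/0.024367 = 0.9688883.
The KRW side grows by e^(0.1036×185/360) = 1.0546816.
So the TRY growth factor = 1.0218687.
Take logs: ln 1.0218687 / (185/360) = 0.042097, so 4.21%.

4.21%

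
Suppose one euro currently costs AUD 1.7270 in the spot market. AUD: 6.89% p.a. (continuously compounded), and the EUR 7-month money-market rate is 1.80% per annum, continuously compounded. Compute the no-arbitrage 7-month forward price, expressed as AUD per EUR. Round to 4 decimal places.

1.7790

T = 7/12 years.
Growth of 1 AUD over T: e^(0.0689×7/12) = 1.0410103.
EUR growth factor: e^(0.0180×7/12) = 1.0105553.
CIP: F = S · (grow AUD)/(grow EUR) = 1.727 × 1.0410103/1.0105553 = 1.779046 AUD per EUR.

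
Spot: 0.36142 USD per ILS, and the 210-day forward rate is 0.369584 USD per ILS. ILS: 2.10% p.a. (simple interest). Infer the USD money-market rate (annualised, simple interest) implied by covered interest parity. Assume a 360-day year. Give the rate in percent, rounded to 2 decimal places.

6.02%

T = 210/360 years.
F/S = 0.369584/0.36142 = 1.0225887 = (growth of USD) / (growth of ILS).
ILS growth factor: 1 + 0.0210×210/360 = 1.012250.
That pins the USD growth at 1.0351154.
(1.0351154 − 1)/T = 0.060198, i.e. 6.02%.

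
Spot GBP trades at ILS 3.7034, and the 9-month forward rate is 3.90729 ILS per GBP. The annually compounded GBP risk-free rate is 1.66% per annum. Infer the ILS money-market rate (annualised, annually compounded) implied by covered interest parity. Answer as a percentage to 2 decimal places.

T = 9/12 years.
CIP gives F = S · g_ILS/g_GBP, so g_ILS/g_GBP = 3.90729/3.7034 = 1.0550548.
The GBP side grows by (1 + 0.0166)^(9/12) = 1.0124243.
That pins the ILS growth at 1.0681631.
r = 1.0681631^(12/9) − 1 = 0.091901 → 9.19%.

9.19%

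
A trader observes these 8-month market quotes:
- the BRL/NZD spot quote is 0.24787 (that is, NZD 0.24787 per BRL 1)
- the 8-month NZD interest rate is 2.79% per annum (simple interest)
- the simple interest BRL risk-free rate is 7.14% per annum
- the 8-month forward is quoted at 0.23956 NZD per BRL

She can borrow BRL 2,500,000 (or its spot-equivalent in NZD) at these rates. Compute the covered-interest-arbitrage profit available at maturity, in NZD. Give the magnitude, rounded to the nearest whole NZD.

T = 8/12 years.
Keep in BRL, deliver into the forward: 2,500,000·1.047600·0.23956 = NZD 627,407.64.
Swap to NZD now, deposit: 2,500,000·0.24787·1.018600 = NZD 631,200.96.
The quoted forward undervalues BRL, so borrow BRL, convert to NZD at spot, deposit the NZD at 2.79%, and buy BRL forward at 0.23956 to cover the loan.
Arbitrage profit = |627,407.64 − 631,200.96| = NZD 3,793.

NZD 3,793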